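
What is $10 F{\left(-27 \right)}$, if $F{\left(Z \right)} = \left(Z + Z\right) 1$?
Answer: $-540$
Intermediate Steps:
$F{\left(Z \right)} = 2 Z$ ($F{\left(Z \right)} = 2 Z 1 = 2 Z$)
$10 F{\left(-27 \right)} = 10 \cdot 2 \left(-27\right) = 10 \left(-54\right) = -540$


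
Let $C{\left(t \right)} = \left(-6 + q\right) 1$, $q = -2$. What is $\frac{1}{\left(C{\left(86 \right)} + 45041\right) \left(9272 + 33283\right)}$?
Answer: $\frac{1}{1916379315} \approx 5.2182 \cdot 10^{-10}$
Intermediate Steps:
$C{\left(t \right)} = -8$ ($C{\left(t \right)} = \left(-6 - 2\right) 1 = \left(-8\right) 1 = -8$)
$\frac{1}{\left(C{\left(86 \right)} + 45041\right) \left(9272 + 33283\right)} = \frac{1}{\left(-8 + 45041\right) \left(9272 + 33283\right)} = \frac{1}{45033 \cdot 42555} = \frac{1}{1916379315}$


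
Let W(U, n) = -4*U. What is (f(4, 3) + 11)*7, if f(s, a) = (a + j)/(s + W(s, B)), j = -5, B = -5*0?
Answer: 469/6 ≈ 78.167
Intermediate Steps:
B = 0
f(s, a) = -(-5 + a)/(3*s) (f(s, a) = (a - 5)/(s - 4*s) = (-5 + a)/((-3*s)) = (-5 + a)*(-1/(3*s)) = -(-5 + a)/(3*s))
(f(4, 3) + 11)*7 = ((⅓)*(5 - 1*3)/4 + 11)*7 = ((⅓)*(¼)*(5 - 3) + 11)*7 = ((⅓)*(¼)*2 + 11)*7 = (⅙ + 11)*7 = (67/6)*7 = 469/6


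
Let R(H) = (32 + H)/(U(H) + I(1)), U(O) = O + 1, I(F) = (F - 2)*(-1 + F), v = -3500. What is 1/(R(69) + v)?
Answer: -70/244899 ≈ -0.00028583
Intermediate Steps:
I(F) = (-1 + F)*(-2 + F) (I(F) = (-2 + F)*(-1 + F) = (-1 + F)*(-2 + F))
U(O) = 1 + O
R(H) = (32 + H)/(1 + H) (R(H) = (32 + H)/((1 + H) + (2 + 1² - 3*1)) = (32 + H)/((1 + H) + (2 + 1 - 3)) = (32 + H)/((1 + H) + 0) = (32 + H)/(1 + H))
1/(R(69) + v) = 1/((32 + 69)/(1 + 69) - 3500) = 1/(101/70 - 3500) = 1/(-244899/70) = -70/244899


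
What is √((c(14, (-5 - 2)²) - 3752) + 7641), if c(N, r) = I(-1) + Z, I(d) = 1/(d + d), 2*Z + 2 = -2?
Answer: √15546/2 ≈ 62.342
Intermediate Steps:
Z = -2 (Z = -1 + (½)*(-2) = -1 - 1 = -2)
I(d) = 1/(2*d)
c(N, r) = -5/2 (c(N, r) = (½)/(-1) - 2 = (½)*(-1) - 2 = -½ - 2 = -5/2)
√((c(14, (-5 - 2)²) - 3752) + 7641) = √((-5/2 - 3752) + 7641) = √(-7509/2 + 7641) = √(7773/2) = √15546/2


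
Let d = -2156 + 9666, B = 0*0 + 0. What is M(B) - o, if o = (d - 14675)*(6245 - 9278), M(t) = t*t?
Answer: -21731445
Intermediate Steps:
B = 0 (B = 0 + 0 = 0)
d = 7510
M(t) = t²
o = 21731445 (o = (7510 - 14675)*(6245 - 9278) = -7165*(-3033) = 21731445)
M(B) - o = 0² - 1*21731445 = 0 - 21731445 = -21731445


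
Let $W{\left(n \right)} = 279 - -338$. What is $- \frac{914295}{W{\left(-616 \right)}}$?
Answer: $- \frac{914295}{617} \approx -1481.8$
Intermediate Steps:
$W{\left(n \right)} = 617$ ($W{\left(n \right)} = 279 + 338 = 617$)
$- \frac{914295}{W{\left(-616 \right)}} = - \frac{914295}{617}$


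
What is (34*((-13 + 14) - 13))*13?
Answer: -5304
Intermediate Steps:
(34*((-13 + 14) - 13))*13 = (34*(1 - 13))*13 = (34*(-12))*13 = -408*13 = -5304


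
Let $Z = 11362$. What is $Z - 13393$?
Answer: $-2031$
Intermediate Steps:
$Z - 13393 = 11362 - 13393 = -2031$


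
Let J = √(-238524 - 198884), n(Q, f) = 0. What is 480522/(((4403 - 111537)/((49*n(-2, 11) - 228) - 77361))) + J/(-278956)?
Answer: 1096565337/3151 - I*√27338/69739 ≈ 3.4801e+5 - 0.0023709*I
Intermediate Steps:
J = 4*I*√27338 (J = √(-437408) = 4*I*√27338 ≈ 661.37*I)
480522/(((4403 - 111537)/((49*n(-2, 11) - 228) - 77361))) + J/(-278956) = 480522/(((4403 - 111537)/((49*0 - 228) - 77361))) + (4*I*√27338)/(-278956) = 480522/((-107134/((0 - 228) - 77361))) + (4*I*√27338)*(-1/278956) = 480522/((-107134/(-228 - 77361))) - I*√27338/69739 = 480522/((-107134/(-77589))) - I*√27338/69739 = 480522/((-107134*(-1/77589))) - I*√27338/69739 = 480522/(107134/77589) - I*√27338/69739 = 480522*(77589/107134) - I*√27338/69739 = 1096565337/3151 - I*√27338/69739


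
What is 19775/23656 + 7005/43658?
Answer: 514523615/516386824 ≈ 0.99639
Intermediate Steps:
19775/23656 + 7005/43658 = 514523615/516386824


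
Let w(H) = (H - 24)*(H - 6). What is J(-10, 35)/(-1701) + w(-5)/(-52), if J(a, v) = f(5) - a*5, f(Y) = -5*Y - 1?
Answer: -181289/29484 ≈ -6.1487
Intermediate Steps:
w(H) = (-24 + H)*(-6 + H)
f(Y) = -1 - 5*Y
J(a, v) = -26 - 5*a (J(a, v) = (-1 - 5*5) - a*5 = (-1 - 25) - 5*a = -26 - 5*a)
J(-10, 35)/(-1701) + w(-5)/(-52) = (-26 - 5*(-10))/(-1701) + (144 + (-5)² - 30*(-5))/(-52) = (-26 + 50)*(-1/1701) + (144 + 25 + 150)*(-1/52) = 24*(-1/1701) + 319*(-1/52) = -8/567 - 319/52 = -181289/29484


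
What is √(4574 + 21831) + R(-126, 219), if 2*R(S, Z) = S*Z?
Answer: -13797 + √26405 ≈ -13635.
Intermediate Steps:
R(S, Z) = S*Z/2 (R(S, Z) = (S*Z)/2 = S*Z/2)
√(4574 + 21831) + R(-126, 219) = √(4574 + 21831) + (½)*(-126)*219 = √26405 - 13797 = -13797 + √26405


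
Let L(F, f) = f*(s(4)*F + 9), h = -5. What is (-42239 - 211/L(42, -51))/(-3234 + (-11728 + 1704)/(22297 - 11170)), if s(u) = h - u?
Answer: 1474134542984/112897508283 ≈ 13.057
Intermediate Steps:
s(u) = -5 - u
L(F, f) = f*(9 - 9*F) (L(F, f) = f*((-5 - 1*4)*F + 9) = f*((-5 - 4)*F + 9) = f*(-9*F + 9) = f*(9 - 9*F))
(-42239 - 211/L(42, -51))/(-3234 + (-11728 + 1704)/(22297 - 11170)) = (-42239 - 211*(-1/(459*(1 - 1*42))))/(-3234 + (-11728 + 1704)/(22297 - 11170)) = (-42239 - 211*(-1/(459*(1 - 42))))/(-3234 - 10024/11127) = (-42239 - 211/(9*(-51)*(-41)))/(-3234 - 10024*1/11127) = (-42239 - 211/18819)/(-3234 - 10024/11127) = (-42239 - 211*1/18819)/(-35994742/11127) = (-42239 - 211/18819)*(-11127/35994742) = -794895952/18819*(-11127/35994742) = 1474134542984/112897508283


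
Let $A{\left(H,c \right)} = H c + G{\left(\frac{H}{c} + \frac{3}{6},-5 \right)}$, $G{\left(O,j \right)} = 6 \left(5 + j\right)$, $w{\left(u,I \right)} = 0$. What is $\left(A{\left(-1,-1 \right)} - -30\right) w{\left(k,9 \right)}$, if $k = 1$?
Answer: $0$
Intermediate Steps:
$G{\left(O,j \right)} = 30 + 6 j$
$A{\left(H,c \right)} = H c$ ($A{\left(H,c \right)} = H c + \left(30 + 6 \left(-5\right)\right) = H c + \left(30 - 30\right) = H c + 0 = H c$)
$\left(A{\left(-1,-1 \right)} - -30\right) w{\left(k,9 \right)} = \left(\left(-1\right) \left(-1\right) - -30\right) 0 = \left(1 + 30\right) 0 = 31 \cdot 0 = 0$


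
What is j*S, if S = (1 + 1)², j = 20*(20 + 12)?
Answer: 2560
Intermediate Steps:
j = 640 (j = 20*32 = 640)
S = 4 (S = 2² = 4)
j*S = 640*4 = 2560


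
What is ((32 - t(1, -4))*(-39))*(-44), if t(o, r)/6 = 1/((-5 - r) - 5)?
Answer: 56628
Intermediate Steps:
t(o, r) = 6/(-10 - r) (t(o, r) = 6/((-5 - r) - 5) = 6/(-10 - r))
((32 - t(1, -4))*(-39))*(-44) = ((32 - (-6)/(10 - 4))*(-39))*(-44) = ((32 - (-6)/6)*(-39))*(-44) = ((32 - 1*(-1))*(-39))*(-44) = ((32 + 1)*(-39))*(-44) = (33*(-39))*(-44) = -1287*(-44) = 56628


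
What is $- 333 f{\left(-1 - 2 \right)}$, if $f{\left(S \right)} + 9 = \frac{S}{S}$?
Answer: $2664$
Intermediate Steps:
$f{\left(S \right)} = -8$ ($f{\left(S \right)} = -9 + \frac{S}{S} = -9 + 1 = -8$)
$- 333 f{\left(-1 - 2 \right)} = \left(-333\right) \left(-8\right) = 2664$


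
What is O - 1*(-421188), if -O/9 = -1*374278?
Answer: 3789690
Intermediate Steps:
O = 3368502 (O = -(-9)*374278 = -9*(-374278) = 3368502)
O - 1*(-421188) = 3368502 - 1*(-421188) = 3368502 + 421188 = 3789690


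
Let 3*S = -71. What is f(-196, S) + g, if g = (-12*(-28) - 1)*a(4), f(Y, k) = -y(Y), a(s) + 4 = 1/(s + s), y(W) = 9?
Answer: -10457/8 ≈ -1307.1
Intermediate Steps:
a(s) = -4 + 1/(2*s) (a(s) = -4 + 1/(s + s) = -4 + 1/(2*s))
S = -71/3 (S = (⅓)*(-71) = -71/3 ≈ -23.667)
f(Y, k) = -9 (f(Y, k) = -1*9 = -9)
g = -10385/8 (g = (-12*(-28) - 1)*(-4 + (½)/4) = (336 - 1)*(-4 + (½)*(¼)) = 335*(-4 + ⅛) = 335*(-31/8) = -10385/8 ≈ -1298.1)
f(-196, S) + g = -9 - 10385/8 = -10457/8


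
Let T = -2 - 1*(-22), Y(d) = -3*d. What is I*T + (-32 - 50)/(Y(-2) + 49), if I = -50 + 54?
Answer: 4318/55 ≈ 78.509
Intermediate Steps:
I = 4
T = 20 (T = -2 + 22 = 20)
I*T + (-32 - 50)/(Y(-2) + 49) = 4*20 + (-32 - 50)/(-3*(-2) + 49) = 80 - 82/(6 + 49) = 80 - 82/55 = 4318/55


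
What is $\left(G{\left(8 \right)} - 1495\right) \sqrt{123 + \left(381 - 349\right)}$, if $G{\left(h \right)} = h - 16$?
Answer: $- 1503 \sqrt{155} \approx -18712.0$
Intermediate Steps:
$G{\left(h \right)} = -16 + h$ ($G{\left(h \right)} = h - 16 = -16 + h$)
$\left(G{\left(8 \right)} - 1495\right) \sqrt{123 + \left(381 - 349\right)} = \left(\left(-16 + 8\right) - 1495\right) \sqrt{123 + \left(381 - 349\right)} = \left(-8 - 1495\right) \sqrt{123 + 32} = - 1503 \sqrt{155}$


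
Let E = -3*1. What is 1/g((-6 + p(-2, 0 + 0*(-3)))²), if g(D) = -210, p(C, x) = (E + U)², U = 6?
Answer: -1/210 ≈ -0.0047619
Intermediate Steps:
E = -3
p(C, x) = 9 (p(C, x) = (-3 + 6)² = 3² = 9)
1/g((-6 + p(-2, 0 + 0*(-3)))²) = 1/(-210) = -1/210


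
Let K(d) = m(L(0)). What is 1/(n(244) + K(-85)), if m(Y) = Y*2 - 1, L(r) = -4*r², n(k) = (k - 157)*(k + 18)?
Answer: 1/22793 ≈ 4.3873e-5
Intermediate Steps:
n(k) = (-157 + k)*(18 + k)
m(Y) = -1 + 2*Y (m(Y) = 2*Y - 1 = -1 + 2*Y)
K(d) = -1 (K(d) = -1 + 2*(-4*0²) = -1 + 2*(-4*0) = -1 + 2*0 = -1 + 0 = -1)
1/(n(244) + K(-85)) = 1/((-2826 + 244² - 139*244) - 1) = 1/((-2826 + 59536 - 33916) - 1) = 1/(22794 - 1) = 1/22793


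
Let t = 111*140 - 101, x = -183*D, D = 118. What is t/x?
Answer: -15439/21594 ≈ -0.71497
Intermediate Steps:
x = -21594 (x = -183*118 = -21594)
t = 15439 (t = 15540 - 101 = 15439)
t/x = 15439/(-21594) = 15439*(-1/21594) = -15439/21594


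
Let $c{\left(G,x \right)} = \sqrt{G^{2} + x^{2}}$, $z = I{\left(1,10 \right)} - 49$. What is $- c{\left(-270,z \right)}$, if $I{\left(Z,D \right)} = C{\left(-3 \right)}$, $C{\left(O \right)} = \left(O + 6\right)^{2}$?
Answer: $- 10 \sqrt{745} \approx -272.95$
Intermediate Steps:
$C{\left(O \right)} = \left(6 + O\right)^{2}$
$I{\left(Z,D \right)} = 9$ ($I{\left(Z,D \right)} = \left(6 - 3\right)^{2} = 3^{2} = 9$)
$z = -40$ ($z = 9 - 49 = -40$)
$- c{\left(-270,z \right)} = - \sqrt{\left(-270\right)^{2} + \left(-40\right)^{2}} = - \sqrt{72900 + 1600} = - \sqrt{74500} = - 10 \sqrt{745}$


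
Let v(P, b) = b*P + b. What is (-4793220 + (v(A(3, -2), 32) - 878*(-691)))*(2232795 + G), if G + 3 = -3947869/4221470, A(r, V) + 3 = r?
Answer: -358731212831383889/38377 ≈ -9.3476e+12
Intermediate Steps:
A(r, V) = -3 + r
v(P, b) = b + P*b (v(P, b) = P*b + b = b + P*b)
G = -16612279/4221470 (G = -3 - 3947869/4221470 = -16612279/4221470 ≈ -3.9352)
(-4793220 + (v(A(3, -2), 32) - 878*(-691)))*(2232795 + G) = (-4793220 + (32*(1 + (-3 + 3)) - 878*(-691)))*(2232795 - 16612279/4221470) = (-4793220 + (32*(1 + 0) + 606698))*(9425660496371/4221470) = (-4793220 + (32*1 + 606698))*(9425660496371/4221470) = (-4793220 + (32 + 606698))*(9425660496371/4221470) = (-4793220 + 606730)*(9425660496371/4221470) = -4186490*9425660496371/4221470 = -358731212831383889/38377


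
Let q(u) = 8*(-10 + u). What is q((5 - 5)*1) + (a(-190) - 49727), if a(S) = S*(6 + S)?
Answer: -14847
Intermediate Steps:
q(u) = -80 + 8*u
q((5 - 5)*1) + (a(-190) - 49727) = (-80 + 8*((5 - 5)*1)) + (-190*(6 - 190) - 49727) = (-80 + 8*(0*1)) + (-190*(-184) - 49727) = (-80 + 8*0) + (34960 - 49727) = (-80 + 0) - 14767 = -80 - 14767 = -14847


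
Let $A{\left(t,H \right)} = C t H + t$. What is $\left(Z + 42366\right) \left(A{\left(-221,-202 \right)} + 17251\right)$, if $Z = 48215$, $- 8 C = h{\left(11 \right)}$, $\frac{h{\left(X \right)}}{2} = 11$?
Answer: $- \frac{19155254651}{2} \approx -9.5776 \cdot 10^{9}$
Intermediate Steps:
$h{\left(X \right)} = 22$ ($h{\left(X \right)} = 2 \cdot 11 = 22$)
$C = - \frac{11}{4}$ ($C = \left(- \frac{1}{8}\right) 22 = - \frac{11}{4} \approx -2.75$)
$A{\left(t,H \right)} = t - \frac{11 H t}{4}$ ($A{\left(t,H \right)} = - \frac{11 t}{4} H + t = - \frac{11 H t}{4} + t = t - \frac{11 H t}{4}$)
$\left(Z + 42366\right) \left(A{\left(-221,-202 \right)} + 17251\right) = \left(48215 + 42366\right) \left(\frac{1}{4} \left(-221\right) \left(4 - -2222\right) + 17251\right) = 90581 \left(\frac{1}{4} \left(-221\right) \left(4 + 2222\right) + 17251\right) = 90581 \left(\frac{1}{4} \left(-221\right) 2226 + 17251\right) = 90581 \left(- \frac{245973}{2} + 17251\right) = 90581 \left(- \frac{211471}{2}\right) = - \frac{19155254651}{2}$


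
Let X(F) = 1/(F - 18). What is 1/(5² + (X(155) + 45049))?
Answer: 137/6175139 ≈ 2.2186e-5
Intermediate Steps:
X(F) = 1/(-18 + F)
1/(5² + (X(155) + 45049)) = 1/(5² + (1/(-18 + 155) + 45049)) = 1/(25 + (1/137 + 45049)) = 1/(25 + 6171714/137) = 1/(6175139/137) = 137/6175139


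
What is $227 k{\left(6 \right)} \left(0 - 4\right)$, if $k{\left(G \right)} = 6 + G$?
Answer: $-10896$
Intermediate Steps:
$227 k{\left(6 \right)} \left(0 - 4\right) = 227 \left(6 + 6\right) \left(0 - 4\right) = 227 \cdot 12 \left(0 - 4\right) = 227 \cdot 12 \left(-4\right) = 227 \left(-48\right) = -10896$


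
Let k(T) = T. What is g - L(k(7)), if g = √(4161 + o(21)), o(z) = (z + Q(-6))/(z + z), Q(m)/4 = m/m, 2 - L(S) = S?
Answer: 5 + √7341054/42 ≈ 69.510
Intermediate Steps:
L(S) = 2 - S
Q(m) = 4 (Q(m) = 4*(m/m) = 4*1 = 4)
o(z) = (4 + z)/(2*z) (o(z) = (z + 4)/(z + z) = (4 + z)/((2*z)) = (4 + z)*(1/(2*z)) = (4 + z)/(2*z))
g = √7341054/42 (g = √(4161 + (½)*(4 + 21)/21) = √(4161 + (½)*(1/21)*25) = √(4161 + 25/42) = √(174787/42) = √7341054/42 ≈ 64.510)
g - L(k(7)) = √7341054/42 - (2 - 1*7) = √7341054/42 - (2 - 7) = √7341054/42 - 1*(-5) = √7341054/42 + 5 = 5 + √7341054/42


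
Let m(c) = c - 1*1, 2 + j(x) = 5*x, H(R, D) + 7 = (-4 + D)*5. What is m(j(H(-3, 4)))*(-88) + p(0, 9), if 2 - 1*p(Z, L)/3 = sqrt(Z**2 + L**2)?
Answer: 3323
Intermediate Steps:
p(Z, L) = 6 - 3*sqrt(L**2 + Z**2) (p(Z, L) = 6 - 3*sqrt(Z**2 + L**2) = 6 - 3*sqrt(L**2 + Z**2))
H(R, D) = -27 + 5*D (H(R, D) = -7 + (-4 + D)*5 = -7 + (-20 + 5*D) = -27 + 5*D)
j(x) = -2 + 5*x
m(c) = -1 + c (m(c) = c - 1 = -1 + c)
m(j(H(-3, 4)))*(-88) + p(0, 9) = (-1 + (-2 + 5*(-27 + 5*4)))*(-88) + (6 - 3*sqrt(9**2 + 0**2)) = (-1 + (-2 + 5*(-27 + 20)))*(-88) + (6 - 3*sqrt(81 + 0)) = (-1 + (-2 + 5*(-7)))*(-88) + (6 - 3*sqrt(81)) = (-1 + (-2 - 35))*(-88) + (6 - 3*9) = (-1 - 37)*(-88) + (6 - 27) = -38*(-88) - 21 = 3344 - 21 = 3323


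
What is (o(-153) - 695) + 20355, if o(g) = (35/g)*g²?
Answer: 14305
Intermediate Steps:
o(g) = 35*g
(o(-153) - 695) + 20355 = (35*(-153) - 695) + 20355 = (-5355 - 695) + 20355 = -6050 + 20355 = 14305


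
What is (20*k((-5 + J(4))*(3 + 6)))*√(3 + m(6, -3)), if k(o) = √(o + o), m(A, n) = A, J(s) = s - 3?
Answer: 360*I*√2 ≈ 509.12*I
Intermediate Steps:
J(s) = -3 + s
k(o) = √2*√o (k(o) = √(2*o) = √2*√o)
(20*k((-5 + J(4))*(3 + 6)))*√(3 + m(6, -3)) = (20*(√2*√((-5 + (-3 + 4))*(3 + 6))))*√(3 + 6) = (20*(√2*√((-5 + 1)*9)))*√9 = (20*(√2*√(-4*9)))*3 = (20*(√2*√(-36)))*3 = (20*(√2*(6*I)))*3 = (20*(6*I*√2))*3 = (120*I*√2)*3 = 360*I*√2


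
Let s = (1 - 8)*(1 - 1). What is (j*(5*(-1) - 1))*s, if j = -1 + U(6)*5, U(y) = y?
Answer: 0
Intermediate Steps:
s = 0 (s = -7*0 = 0)
j = 29 (j = -1 + 6*5 = -1 + 30 = 29)
(j*(5*(-1) - 1))*s = (29*(5*(-1) - 1))*0 = (29*(-5 - 1))*0 = (29*(-6))*0 = -174*0 = 0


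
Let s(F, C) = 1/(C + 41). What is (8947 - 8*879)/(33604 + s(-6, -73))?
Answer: 61280/1075327 ≈ 0.056987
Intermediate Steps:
s(F, C) = 1/(41 + C)
(8947 - 8*879)/(33604 + s(-6, -73)) = (8947 - 8*879)/(33604 + 1/(41 - 73)) = (8947 - 7032)/(33604 + 1/(-32)) = 1915/(33604 - 1/32) = 1915/(1075327/32) = 1915*(32/1075327) = 61280/1075327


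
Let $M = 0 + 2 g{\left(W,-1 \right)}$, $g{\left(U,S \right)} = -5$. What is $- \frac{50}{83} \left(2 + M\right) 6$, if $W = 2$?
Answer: $\frac{2400}{83} \approx 28.916$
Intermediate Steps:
$M = -10$ ($M = 0 + 2 \left(-5\right) = 0 - 10 = -10$)
$- \frac{50}{83} \left(2 + M\right) 6 = - \frac{50}{83} \left(2 - 10\right) 6 = \left(-50\right) \frac{1}{83} \left(\left(-8\right) 6\right) = \left(- \frac{50}{83}\right) \left(-48\right) = \frac{2400}{83}$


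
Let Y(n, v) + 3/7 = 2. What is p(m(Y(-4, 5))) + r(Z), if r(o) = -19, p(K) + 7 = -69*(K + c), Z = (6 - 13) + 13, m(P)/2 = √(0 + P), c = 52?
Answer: -3614 - 138*√77/7 ≈ -3787.0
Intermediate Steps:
Y(n, v) = 11/7 (Y(n, v) = -3/7 + 2 = 11/7)
m(P) = 2*√P (m(P) = 2*√(0 + P) = 2*√P)
Z = 6 (Z = -7 + 13 = 6)
p(K) = -3595 - 69*K (p(K) = -7 - 69*(K + 52) = -7 - 69*(52 + K) = -7 + (-3588 - 69*K) = -3595 - 69*K)
p(m(Y(-4, 5))) + r(Z) = (-3595 - 138*√(11/7)) - 19 = (-3595 - 138*√77/7) - 19 = -3614 - 138*√77/7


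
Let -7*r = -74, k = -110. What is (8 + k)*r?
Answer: -7548/7 ≈ -1078.3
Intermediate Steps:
r = 74/7 (r = -1/7*(-74) = 74/7 ≈ 10.571)
(8 + k)*r = (8 - 110)*(74/7) = -102*74/7 = -7548/7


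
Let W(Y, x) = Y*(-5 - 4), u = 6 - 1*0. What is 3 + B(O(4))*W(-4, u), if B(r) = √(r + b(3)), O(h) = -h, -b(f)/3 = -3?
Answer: 3 + 36*√5 ≈ 83.498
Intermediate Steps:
b(f) = 9 (b(f) = -3*(-3) = 9)
u = 6 (u = 6 + 0 = 6)
W(Y, x) = -9*Y (W(Y, x) = Y*(-9) = -9*Y)
B(r) = √(9 + r) (B(r) = √(r + 9) = √(9 + r))
3 + B(O(4))*W(-4, u) = 3 + √(9 - 1*4)*(-9*(-4)) = 3 + √(9 - 4)*36 = 3 + √5*36 = 3 + 36*√5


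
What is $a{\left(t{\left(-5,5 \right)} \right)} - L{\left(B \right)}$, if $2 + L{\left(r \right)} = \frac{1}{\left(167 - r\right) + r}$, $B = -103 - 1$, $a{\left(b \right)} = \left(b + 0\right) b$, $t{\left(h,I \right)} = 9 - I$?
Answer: $\frac{3005}{167} \approx 17.994$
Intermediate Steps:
$a{\left(b \right)} = b^{2}$ ($a{\left(b \right)} = b b = b^{2}$)
$B = -104$ ($B = -103 - 1 = -104$)
$L{\left(r \right)} = - \frac{333}{167}$ ($L{\left(r \right)} = -2 + \frac{1}{\left(167 - r\right) + r} = -2 + \frac{1}{167} = - \frac{333}{167}$)
$a{\left(t{\left(-5,5 \right)} \right)} - L{\left(B \right)} = \left(9 - 5\right)^{2} - - \frac{333}{167} = \left(9 - 5\right)^{2} + \frac{333}{167} = 4^{2} + \frac{333}{167} = 16 + \frac{333}{167} = \frac{3005}{167}$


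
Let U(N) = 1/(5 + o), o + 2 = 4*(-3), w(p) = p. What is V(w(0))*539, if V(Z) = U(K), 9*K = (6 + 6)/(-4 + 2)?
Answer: -539/9 ≈ -59.889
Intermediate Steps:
K = -2/3 (K = ((6 + 6)/(-4 + 2))/9 = (12/(-2))/9 = (12*(-1/2))/9 = (1/9)*(-6) = -2/3 ≈ -0.66667)
o = -14 (o = -2 + 4*(-3) = -2 - 12 = -14)
U(N) = -1/9 (U(N) = 1/(5 - 14) = 1/(-9) = -1/9)
V(Z) = -1/9
V(w(0))*539 = -1/9*539 = -539/9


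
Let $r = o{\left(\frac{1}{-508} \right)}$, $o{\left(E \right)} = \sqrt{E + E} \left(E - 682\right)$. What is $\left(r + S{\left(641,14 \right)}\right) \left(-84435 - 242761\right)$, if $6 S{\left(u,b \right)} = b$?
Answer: $- \frac{2290372}{3} + \frac{28339836143 i \sqrt{254}}{32258} \approx -7.6346 \cdot 10^{5} + 1.4002 \cdot 10^{7} i$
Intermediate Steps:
$S{\left(u,b \right)} = \frac{b}{6}$
$o{\left(E \right)} = \sqrt{2} \sqrt{E} \left(-682 + E\right)$ ($o{\left(E \right)} = \sqrt{2 E} \left(-682 + E\right) = \sqrt{2} \sqrt{E} \left(-682 + E\right)$)
$r = - \frac{346457 i \sqrt{254}}{129032}$ ($r = \sqrt{2} \sqrt{\frac{1}{-508}} \left(-682 + \frac{1}{-508}\right) = \sqrt{2} \sqrt{- \frac{1}{508}} \left(-682 - \frac{1}{508}\right) = \sqrt{2} \frac{i \sqrt{127}}{254} \left(- \frac{346457}{508}\right) = - \frac{346457 i \sqrt{254}}{129032} \approx - 42.793 i$)
$\left(r + S{\left(641,14 \right)}\right) \left(-84435 - 242761\right) = \left(- \frac{346457 i \sqrt{254}}{129032} + \frac{1}{6} \cdot 14\right) \left(-84435 - 242761\right) = \left(- \frac{346457 i \sqrt{254}}{129032} + \frac{7}{3}\right) \left(-327196\right) = \left(\frac{7}{3} - \frac{346457 i \sqrt{254}}{129032}\right) \left(-327196\right) = - \frac{2290372}{3} + \frac{28339836143 i \sqrt{254}}{32258}$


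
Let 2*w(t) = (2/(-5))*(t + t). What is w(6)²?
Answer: 144/25 ≈ 5.7600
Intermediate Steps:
w(t) = -2*t/5 (w(t) = ((2/(-5))*(t + t))/2 = ((2*(-⅕))*(2*t))/2 = (-4*t/5)/2 = -2*t/5)
w(6)² = (-⅖*6)² = (-12/5)² = 144/25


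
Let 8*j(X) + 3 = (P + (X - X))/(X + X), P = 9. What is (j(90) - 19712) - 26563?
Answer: -7404059/160 ≈ -46275.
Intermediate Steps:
j(X) = -3/8 + 9/(16*X) (j(X) = -3/8 + ((9 + (X - X))/(X + X))/8 = -3/8 + ((9 + 0)/((2*X)))/8 = -3/8 + (9*(1/(2*X)))/8 = -3/8 + (9/(2*X))/8 = -3/8 + 9/(16*X))
(j(90) - 19712) - 26563 = ((3/16)*(3 - 2*90)/90 - 19712) - 26563 = ((3/16)*(1/90)*(3 - 180) - 19712) - 26563 = ((3/16)*(1/90)*(-177) - 19712) - 26563 = (-59/160 - 19712) - 26563 = -3153979/160 - 26563 = -7404059/160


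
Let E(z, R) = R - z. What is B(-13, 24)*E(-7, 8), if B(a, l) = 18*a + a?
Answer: -3705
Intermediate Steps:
B(a, l) = 19*a
B(-13, 24)*E(-7, 8) = (19*(-13))*(8 - 1*(-7)) = -247*(8 + 7) = -247*15 = -3705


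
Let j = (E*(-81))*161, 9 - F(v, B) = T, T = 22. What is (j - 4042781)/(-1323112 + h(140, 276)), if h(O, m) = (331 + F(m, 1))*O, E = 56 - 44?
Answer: 4199273/1278592 ≈ 3.2843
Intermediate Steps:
F(v, B) = -13 (F(v, B) = 9 - 1*22 = 9 - 22 = -13)
E = 12
h(O, m) = 318*O (h(O, m) = (331 - 13)*O = 318*O)
j = -156492 (j = (12*(-81))*161 = -972*161 = -156492)
(j - 4042781)/(-1323112 + h(140, 276)) = (-156492 - 4042781)/(-1323112 + 318*140) = -4199273/(-1323112 + 44520) = -4199273/(-1278592) = -4199273*(-1/1278592) = 4199273/1278592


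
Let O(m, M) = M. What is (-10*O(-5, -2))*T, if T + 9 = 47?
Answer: 760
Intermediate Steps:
T = 38 (T = -9 + 47 = 38)
(-10*O(-5, -2))*T = -10*(-2)*38 = 20*38 = 760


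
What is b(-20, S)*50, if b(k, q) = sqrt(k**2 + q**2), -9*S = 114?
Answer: 100*sqrt(1261)/3 ≈ 1183.7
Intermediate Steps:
S = -38/3 (S = -1/9*114 = -38/3 ≈ -12.667)
b(-20, S)*50 = sqrt((-20)**2 + (-38/3)**2)*50 = sqrt(400 + 1444/9)*50 = sqrt(5044/9)*50 = (2*sqrt(1261)/3)*50 = 100*sqrt(1261)/3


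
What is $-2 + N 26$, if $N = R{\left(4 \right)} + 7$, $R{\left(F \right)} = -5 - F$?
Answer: $-54$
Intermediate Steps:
$N = -2$ ($N = \left(-5 - 4\right) + 7 = -9 + 7 = -2$)
$-2 + N 26 = -2 - 52 = -54$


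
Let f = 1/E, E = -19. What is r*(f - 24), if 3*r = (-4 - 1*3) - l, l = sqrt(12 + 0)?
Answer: 3199/57 + 914*sqrt(3)/57 ≈ 83.896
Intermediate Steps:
f = -1/19 (f = 1/(-19) = -1/19 ≈ -0.052632)
l = 2*sqrt(3) (l = sqrt(12) = 2*sqrt(3) ≈ 3.4641)
r = -7/3 - 2*sqrt(3)/3 (r = ((-4 - 1*3) - 2*sqrt(3))/3 = ((-4 - 3) - 2*sqrt(3))/3 = (-7 - 2*sqrt(3))/3 = -7/3 - 2*sqrt(3)/3 ≈ -3.4880)
r*(f - 24) = (-7/3 - 2*sqrt(3)/3)*(-1/19 - 24) = (-7/3 - 2*sqrt(3)/3)*(-457/19) = 3199/57 + 914*sqrt(3)/57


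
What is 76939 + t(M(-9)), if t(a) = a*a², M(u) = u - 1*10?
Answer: 70080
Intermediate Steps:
M(u) = -10 + u (M(u) = u - 10 = -10 + u)
t(a) = a³
76939 + t(M(-9)) = 76939 + (-10 - 9)³ = 76939 + (-19)³ = 76939 - 6859 = 70080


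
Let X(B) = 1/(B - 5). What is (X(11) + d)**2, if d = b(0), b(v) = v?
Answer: 1/36 ≈ 0.027778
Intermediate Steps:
X(B) = 1/(-5 + B)
d = 0
(X(11) + d)**2 = (1/(-5 + 11) + 0)**2 = (1/6 + 0)**2 = (1/6)**2 = 1/36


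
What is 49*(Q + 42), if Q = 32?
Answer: 3626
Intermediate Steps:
49*(Q + 42) = 49*(32 + 42) = 49*74 = 3626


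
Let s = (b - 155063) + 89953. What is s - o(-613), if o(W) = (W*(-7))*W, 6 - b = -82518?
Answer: 2647797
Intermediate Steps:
b = 82524 (b = 6 - 1*(-82518) = 6 + 82518 = 82524)
o(W) = -7*W**2 (o(W) = (-7*W)*W = -7*W**2)
s = 17414 (s = (82524 - 155063) + 89953 = -72539 + 89953 = 17414)
s - o(-613) = 17414 - (-7)*(-613)**2 = 17414 - (-7)*375769 = 17414 - 1*(-2630383) = 17414 + 2630383 = 2647797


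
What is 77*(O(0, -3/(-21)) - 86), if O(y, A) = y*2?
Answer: -6622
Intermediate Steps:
O(y, A) = 2*y
77*(O(0, -3/(-21)) - 86) = 77*(2*0 - 86) = 77*(0 - 86) = 77*(-86) = -6622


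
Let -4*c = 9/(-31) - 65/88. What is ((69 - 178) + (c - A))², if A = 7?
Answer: 1595131110225/119071744 ≈ 13396.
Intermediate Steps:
c = 2807/10912 (c = -(9/(-31) - 65/88)/4 = -(9*(-1/31) - 65*1/88)/4 = -(-9/31 - 65/88)/4 = -¼*(-2807/2728) = 2807/10912 ≈ 0.25724)
((69 - 178) + (c - A))² = ((69 - 178) + (2807/10912 - 1*7))² = (-109 + (2807/10912 - 7))² = (-109 - 73577/10912)² = (-1262985/10912)² = 1595131110225/119071744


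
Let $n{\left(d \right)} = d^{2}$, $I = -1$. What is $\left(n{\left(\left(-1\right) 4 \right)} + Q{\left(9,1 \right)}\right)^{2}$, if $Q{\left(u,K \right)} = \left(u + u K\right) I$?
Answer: $4$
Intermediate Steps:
$Q{\left(u,K \right)} = - u - K u$ ($Q{\left(u,K \right)} = \left(u + u K\right) \left(-1\right) = \left(u + K u\right) \left(-1\right) = - u - K u$)
$\left(n{\left(\left(-1\right) 4 \right)} + Q{\left(9,1 \right)}\right)^{2} = \left(\left(\left(-1\right) 4\right)^{2} - 9 \left(1 + 1\right)\right)^{2} = \left(\left(-4\right)^{2} - 9 \cdot 2\right)^{2} = \left(16 - 18\right)^{2} = \left(-2\right)^{2} = 4$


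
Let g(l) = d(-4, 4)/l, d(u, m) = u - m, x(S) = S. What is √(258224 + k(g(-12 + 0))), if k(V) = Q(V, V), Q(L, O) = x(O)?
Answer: √2324022/3 ≈ 508.16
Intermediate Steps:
Q(L, O) = O
g(l) = -8/l (g(l) = (-4 - 1*4)/l = (-4 - 4)/l = -8/l)
k(V) = V
√(258224 + k(g(-12 + 0))) = √(258224 - 8/(-12 + 0)) = √(258224 - 8/(-12)) = √(258224 - 8*(-1/12)) = √(258224 + ⅔) = √(774674/3) = √2324022/3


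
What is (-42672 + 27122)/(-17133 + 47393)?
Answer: -1555/3026 ≈ -0.51388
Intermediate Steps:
(-42672 + 27122)/(-17133 + 47393) = -15550/30260 = -15550*1/30260 = -1555/3026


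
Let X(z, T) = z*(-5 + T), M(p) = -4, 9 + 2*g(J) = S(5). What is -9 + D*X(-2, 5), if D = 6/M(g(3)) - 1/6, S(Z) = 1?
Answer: -9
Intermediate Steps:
g(J) = -4 (g(J) = -9/2 + (1/2)*1 = -9/2 + 1/2 = -4)
D = -5/3 (D = 6/(-4) - 1/6 = 6*(-1/4) - 1*1/6 = -3/2 - 1/6 = -5/3 ≈ -1.6667)
-9 + D*X(-2, 5) = -9 - (-10)*(-5 + 5)/3 = -9 - (-10)*0/3 = -9 - 5/3*0 = -9 + 0 = -9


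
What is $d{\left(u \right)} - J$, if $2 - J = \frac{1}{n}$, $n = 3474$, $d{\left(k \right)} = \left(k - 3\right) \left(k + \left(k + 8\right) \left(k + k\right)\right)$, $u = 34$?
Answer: $\frac{311228713}{3474} \approx 89588.0$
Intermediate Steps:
$d{\left(k \right)} = \left(-3 + k\right) \left(k + 2 k \left(8 + k\right)\right)$ ($d{\left(k \right)} = \left(-3 + k\right) \left(k + \left(8 + k\right) 2 k\right) = \left(-3 + k\right) \left(k + 2 k \left(8 + k\right)\right)$)
$J = \frac{6947}{3474}$ ($J = 2 - \frac{1}{3474} = \frac{6947}{3474} \approx 1.9997$)
$d{\left(u \right)} - J = 34 \left(-51 + 2 \cdot 34^{2} + 11 \cdot 34\right) - \frac{6947}{3474} = 34 \left(-51 + 2 \cdot 1156 + 374\right) - \frac{6947}{3474} = 34 \left(-51 + 2312 + 374\right) - \frac{6947}{3474} = 34 \cdot 2635 - \frac{6947}{3474} = 89590 - \frac{6947}{3474} = \frac{311228713}{3474}$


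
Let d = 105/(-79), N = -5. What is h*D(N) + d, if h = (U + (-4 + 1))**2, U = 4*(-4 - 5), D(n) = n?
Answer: -600900/79 ≈ -7606.3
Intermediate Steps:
U = -36 (U = 4*(-9) = -36)
h = 1521 (h = (-36 + (-4 + 1))**2 = (-36 - 3)**2 = (-39)**2 = 1521)
d = -105/79 (d = 105*(-1/79) = -105/79 ≈ -1.3291)
h*D(N) + d = 1521*(-5) - 105/79 = -7605 - 105/79 = -600900/79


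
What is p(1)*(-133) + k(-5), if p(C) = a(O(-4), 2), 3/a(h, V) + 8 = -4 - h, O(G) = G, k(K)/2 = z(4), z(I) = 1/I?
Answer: 403/8 ≈ 50.375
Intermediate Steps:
z(I) = 1/I
k(K) = ½ (k(K) = 2/4 = 2*(¼) = ½)
a(h, V) = 3/(-12 - h) (a(h, V) = 3/(-8 + (-4 - h)) = 3/(-12 - h))
p(C) = -3/8 (p(C) = -3/(12 - 4) = -3/8)
p(1)*(-133) + k(-5) = -3/8*(-133) + ½ = 399/8 + ½ = 403/8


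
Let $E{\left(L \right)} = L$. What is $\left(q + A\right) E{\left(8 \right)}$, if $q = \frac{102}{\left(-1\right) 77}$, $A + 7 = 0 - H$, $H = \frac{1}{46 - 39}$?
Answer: $- \frac{5216}{77} \approx -67.74$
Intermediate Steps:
$H = \frac{1}{7} \approx 0.14286$
$A = - \frac{50}{7}$ ($A = -7 + \left(0 - \frac{1}{7}\right) = -7 - \frac{1}{7} = - \frac{50}{7} \approx -7.1429$)
$q = - \frac{102}{77}$ ($q = \frac{102}{-77} = 102 \left(- \frac{1}{77}\right) = - \frac{102}{77} \approx -1.3247$)
$\left(q + A\right) E{\left(8 \right)} = \left(- \frac{102}{77} - \frac{50}{7}\right) 8 = \left(- \frac{652}{77}\right) 8 = - \frac{5216}{77}$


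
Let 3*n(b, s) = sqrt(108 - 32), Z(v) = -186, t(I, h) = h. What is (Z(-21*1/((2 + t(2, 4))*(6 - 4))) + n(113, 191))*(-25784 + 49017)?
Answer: -4321338 + 46466*sqrt(19)/3 ≈ -4.2538e+6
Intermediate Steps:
n(b, s) = 2*sqrt(19)/3 (n(b, s) = sqrt(108 - 32)/3 = sqrt(76)/3 = (2*sqrt(19))/3 = 2*sqrt(19)/3)
(Z(-21*1/((2 + t(2, 4))*(6 - 4))) + n(113, 191))*(-25784 + 49017) = (-186 + 2*sqrt(19)/3)*(-25784 + 49017) = (-186 + 2*sqrt(19)/3)*23233 = -4321338 + 46466*sqrt(19)/3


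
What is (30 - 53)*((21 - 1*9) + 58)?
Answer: -1610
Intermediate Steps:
(30 - 53)*((21 - 1*9) + 58) = -23*((21 - 9) + 58) = -23*(12 + 58) = -23*70 = -1610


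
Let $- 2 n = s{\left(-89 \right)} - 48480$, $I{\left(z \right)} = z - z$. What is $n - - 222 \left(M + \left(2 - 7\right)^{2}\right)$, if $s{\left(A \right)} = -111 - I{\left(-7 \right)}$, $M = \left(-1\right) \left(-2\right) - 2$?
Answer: $\frac{59691}{2} \approx 29846.0$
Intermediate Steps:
$I{\left(z \right)} = 0$
$M = 0$ ($M = 2 - 2 = 0$)
$s{\left(A \right)} = -111$ ($s{\left(A \right)} = -111 - 0 = -111 + 0 = -111$)
$n = \frac{48591}{2}$ ($n = - \frac{-111 - 48480}{2} = \left(- \frac{1}{2}\right) \left(-48591\right) = \frac{48591}{2} \approx 24296.0$)
$n - - 222 \left(M + \left(2 - 7\right)^{2}\right) = \frac{48591}{2} - - 222 \left(0 + \left(2 - 7\right)^{2}\right) = \frac{48591}{2} - - 222 \left(0 + \left(-5\right)^{2}\right) = \frac{48591}{2} - - 222 \left(0 + 25\right) = \frac{48591}{2} - \left(-222\right) 25 = \frac{48591}{2} - -5550 = \frac{48591}{2} + 5550 = \frac{59691}{2}$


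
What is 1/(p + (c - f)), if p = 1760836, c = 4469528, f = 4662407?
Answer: 1/1567957 ≈ 6.3777e-7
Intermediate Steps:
1/(p + (c - f)) = 1/(1760836 + (4469528 - 1*4662407)) = 1/(1760836 + (4469528 - 4662407)) = 1/(1760836 - 192879) = 1/1567957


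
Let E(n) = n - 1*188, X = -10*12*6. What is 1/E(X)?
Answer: -1/908 ≈ -0.0011013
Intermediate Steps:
X = -720 (X = -120*6 = -720)
E(n) = -188 + n (E(n) = n - 188 = -188 + n)
1/E(X) = 1/(-188 - 720) = 1/(-908) = -1/908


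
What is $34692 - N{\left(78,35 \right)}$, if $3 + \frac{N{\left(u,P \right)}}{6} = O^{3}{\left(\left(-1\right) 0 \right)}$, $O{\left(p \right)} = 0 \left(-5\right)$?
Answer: $34710$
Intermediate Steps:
$O{\left(p \right)} = 0$
$N{\left(u,P \right)} = -18$ ($N{\left(u,P \right)} = -18 + 6 \cdot 0^{3} = -18 + 6 \cdot 0 = -18 + 0 = -18$)
$34692 - N{\left(78,35 \right)} = 34692 - -18 = 34692 + 18 = 34710$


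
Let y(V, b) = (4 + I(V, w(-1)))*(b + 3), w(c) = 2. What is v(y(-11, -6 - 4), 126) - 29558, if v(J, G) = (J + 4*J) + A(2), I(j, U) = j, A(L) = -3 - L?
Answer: -29318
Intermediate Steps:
y(V, b) = (3 + b)*(4 + V) (y(V, b) = (4 + V)*(b + 3) = (4 + V)*(3 + b) = (3 + b)*(4 + V))
v(J, G) = -5 + 5*J (v(J, G) = (J + 4*J) + (-3 - 1*2) = 5*J + (-3 - 2) = 5*J - 5 = -5 + 5*J)
v(y(-11, -6 - 4), 126) - 29558 = (-5 + 5*(12 + 3*(-11) + 4*(-6 - 4) - 11*(-6 - 4))) - 29558 = (-5 + 5*(12 - 33 + 4*(-10) - 11*(-10))) - 29558 = (-5 + 5*(12 - 33 - 40 + 110)) - 29558 = (-5 + 5*49) - 29558 = (-5 + 245) - 29558 = 240 - 29558 = -29318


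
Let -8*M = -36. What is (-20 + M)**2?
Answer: 961/4 ≈ 240.25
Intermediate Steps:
M = 9/2 (M = -1/8*(-36) = 9/2 ≈ 4.5000)
(-20 + M)**2 = (-20 + 9/2)**2 = (-31/2)**2 = 961/4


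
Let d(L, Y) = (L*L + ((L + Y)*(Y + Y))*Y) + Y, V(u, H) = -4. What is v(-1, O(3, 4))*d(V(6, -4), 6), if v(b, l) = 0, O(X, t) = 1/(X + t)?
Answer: 0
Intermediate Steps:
d(L, Y) = Y + L**2 + 2*Y**2*(L + Y) (d(L, Y) = (L**2 + ((L + Y)*(2*Y))*Y) + Y = (L**2 + (2*Y*(L + Y))*Y) + Y = (L**2 + 2*Y**2*(L + Y)) + Y = Y + L**2 + 2*Y**2*(L + Y))
v(-1, O(3, 4))*d(V(6, -4), 6) = 0*(6 + (-4)**2 + 2*6**3 + 2*(-4)*6**2) = 0*(6 + 16 + 2*216 + 2*(-4)*36) = 0*(6 + 16 + 432 - 288) = 0*166 = 0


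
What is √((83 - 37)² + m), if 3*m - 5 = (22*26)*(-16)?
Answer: I*√933 ≈ 30.545*I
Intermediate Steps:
m = -3049 (m = 5/3 + ((22*26)*(-16))/3 = 5/3 + (572*(-16))/3 = 5/3 + (⅓)*(-9152) = 5/3 - 9152/3 = -3049)
√((83 - 37)² + m) = √((83 - 37)² - 3049) = √(46² - 3049) = √(2116 - 3049) = √(-933) = I*√933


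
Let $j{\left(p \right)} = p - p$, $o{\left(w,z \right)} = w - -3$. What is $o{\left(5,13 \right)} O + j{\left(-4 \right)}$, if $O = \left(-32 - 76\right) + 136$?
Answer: $224$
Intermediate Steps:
$o{\left(w,z \right)} = 3 + w$ ($o{\left(w,z \right)} = w + 3 = 3 + w$)
$j{\left(p \right)} = 0$
$O = 28$ ($O = -108 + 136 = 28$)
$o{\left(5,13 \right)} O + j{\left(-4 \right)} = \left(3 + 5\right) 28 + 0 = 8 \cdot 28 + 0 = 224 + 0 = 224$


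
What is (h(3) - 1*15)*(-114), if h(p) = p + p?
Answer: 1026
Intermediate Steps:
h(p) = 2*p
(h(3) - 1*15)*(-114) = (2*3 - 1*15)*(-114) = (6 - 15)*(-114) = -9*(-114) = 1026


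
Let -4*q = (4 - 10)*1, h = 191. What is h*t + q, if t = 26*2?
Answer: 19867/2 ≈ 9933.5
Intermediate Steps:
t = 52
q = 3/2 (q = -(4 - 10)/4 = -(-3)/2 = -¼*(-6) = 3/2 ≈ 1.5000)
h*t + q = 191*52 + 3/2 = 9932 + 3/2 = 19867/2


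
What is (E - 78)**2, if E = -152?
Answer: 52900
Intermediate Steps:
(E - 78)**2 = (-152 - 78)**2 = (-230)**2 = 52900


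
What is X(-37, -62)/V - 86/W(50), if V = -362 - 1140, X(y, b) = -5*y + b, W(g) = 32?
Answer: -33277/12016 ≈ -2.7694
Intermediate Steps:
X(y, b) = b - 5*y
V = -1502
X(-37, -62)/V - 86/W(50) = (-62 - 5*(-37))/(-1502) - 86/32 = (-62 + 185)*(-1/1502) - 86*1/32 = 123*(-1/1502) - 43/16 = -123/1502 - 43/16 = -33277/12016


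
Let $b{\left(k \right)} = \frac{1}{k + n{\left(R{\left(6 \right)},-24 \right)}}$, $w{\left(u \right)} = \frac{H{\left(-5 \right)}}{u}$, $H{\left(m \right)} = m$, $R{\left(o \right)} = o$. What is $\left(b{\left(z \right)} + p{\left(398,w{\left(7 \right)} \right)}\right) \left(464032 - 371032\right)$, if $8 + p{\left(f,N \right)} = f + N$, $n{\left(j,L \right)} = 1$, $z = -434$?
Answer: $\frac{109732374000}{3031} \approx 3.6203 \cdot 10^{7}$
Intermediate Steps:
$w{\left(u \right)} = - \frac{5}{u}$
$p{\left(f,N \right)} = -8 + N + f$ ($p{\left(f,N \right)} = -8 + \left(f + N\right) = -8 + \left(N + f\right) = -8 + N + f$)
$b{\left(k \right)} = \frac{1}{1 + k}$ ($b{\left(k \right)} = \frac{1}{k + 1} = \frac{1}{1 + k}$)
$\left(b{\left(z \right)} + p{\left(398,w{\left(7 \right)} \right)}\right) \left(464032 - 371032\right) = \left(\frac{1}{1 - 434} - \left(-390 + \frac{5}{7}\right)\right) \left(464032 - 371032\right) = \left(\frac{1}{-433} - - \frac{2725}{7}\right) 93000 = \left(- \frac{1}{433} - - \frac{2725}{7}\right) 93000 = \left(- \frac{1}{433} + \frac{2725}{7}\right) 93000 = \frac{1179918}{3031} \cdot 93000 = \frac{109732374000}{3031}$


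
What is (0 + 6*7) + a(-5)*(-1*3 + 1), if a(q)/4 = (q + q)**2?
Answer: -758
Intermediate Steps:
a(q) = 16*q**2 (a(q) = 4*(q + q)**2 = 4*(2*q)**2 = 4*(4*q**2) = 16*q**2)
(0 + 6*7) + a(-5)*(-1*3 + 1) = (0 + 6*7) + (16*(-5)**2)*(-1*3 + 1) = (0 + 42) + (16*25)*(-3 + 1) = 42 + 400*(-2) = 42 - 800 = -758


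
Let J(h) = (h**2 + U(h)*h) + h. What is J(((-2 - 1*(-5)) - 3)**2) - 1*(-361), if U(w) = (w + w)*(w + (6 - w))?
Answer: 361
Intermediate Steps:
U(w) = 12*w (U(w) = (2*w)*6 = 12*w)
J(h) = h + 13*h**2 (J(h) = (h**2 + (12*h)*h) + h = (h**2 + 12*h**2) + h = 13*h**2 + h = h + 13*h**2)
J(((-2 - 1*(-5)) - 3)**2) - 1*(-361) = ((-2 - 1*(-5)) - 3)**2*(1 + 13*((-2 - 1*(-5)) - 3)**2) - 1*(-361) = ((-2 + 5) - 3)**2*(1 + 13*((-2 + 5) - 3)**2) + 361 = (3 - 3)**2*(1 + 13*(3 - 3)**2) + 361 = 0**2*(1 + 13*0**2) + 361 = 0*(1 + 13*0) + 361 = 0*(1 + 0) + 361 = 0*1 + 361 = 0 + 361 = 361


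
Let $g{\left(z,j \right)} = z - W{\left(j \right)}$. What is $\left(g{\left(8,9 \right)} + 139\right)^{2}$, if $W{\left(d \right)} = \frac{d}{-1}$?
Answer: $24336$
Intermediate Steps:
$W{\left(d \right)} = - d$ ($W{\left(d \right)} = d \left(-1\right) = - d$)
$g{\left(z,j \right)} = j + z$ ($g{\left(z,j \right)} = z - - j = z + j = j + z$)
$\left(g{\left(8,9 \right)} + 139\right)^{2} = \left(\left(9 + 8\right) + 139\right)^{2} = \left(17 + 139\right)^{2} = 156^{2} = 24336$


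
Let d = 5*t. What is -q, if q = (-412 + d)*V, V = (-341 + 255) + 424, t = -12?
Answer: 159536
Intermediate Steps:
d = -60 (d = 5*(-12) = -60)
V = 338 (V = -86 + 424 = 338)
q = -159536 (q = (-412 - 60)*338 = -472*338 = -159536)
-q = -1*(-159536) = 159536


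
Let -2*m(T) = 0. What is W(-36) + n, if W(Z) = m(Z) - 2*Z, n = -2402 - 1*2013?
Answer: -4343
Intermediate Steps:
n = -4415 (n = -2402 - 2013 = -4415)
m(T) = 0 (m(T) = -½*0 = 0)
W(Z) = -2*Z (W(Z) = 0 - 2*Z = -2*Z)
W(-36) + n = -2*(-36) - 4415 = 72 - 4415 = -4343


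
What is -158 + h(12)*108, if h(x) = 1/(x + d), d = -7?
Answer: -682/5 ≈ -136.40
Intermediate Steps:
h(x) = 1/(-7 + x) (h(x) = 1/(x - 7) = 1/(-7 + x))
-158 + h(12)*108 = -158 + 108/(-7 + 12) = -158 + 108/5 = -682/5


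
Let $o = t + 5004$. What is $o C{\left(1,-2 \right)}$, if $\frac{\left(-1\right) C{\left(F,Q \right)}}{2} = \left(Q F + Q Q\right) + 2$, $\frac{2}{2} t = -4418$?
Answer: $-4688$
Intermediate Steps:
$t = -4418$
$C{\left(F,Q \right)} = -4 - 2 Q^{2} - 2 F Q$ ($C{\left(F,Q \right)} = - 2 \left(\left(Q F + Q Q\right) + 2\right) = - 2 \left(\left(F Q + Q^{2}\right) + 2\right) = - 2 \left(\left(Q^{2} + F Q\right) + 2\right) = - 2 \left(2 + Q^{2} + F Q\right) = -4 - 2 Q^{2} - 2 F Q$)
$o = 586$ ($o = -4418 + 5004 = 586$)
$o C{\left(1,-2 \right)} = 586 \left(-4 - 2 \left(-2\right)^{2} - 2 \left(-2\right)\right) = 586 \left(-4 - 8 + 4\right) = 586 \left(-8\right) = -4688$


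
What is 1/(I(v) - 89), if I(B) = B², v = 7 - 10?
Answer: -1/80 ≈ -0.012500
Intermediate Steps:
v = -3
1/(I(v) - 89) = 1/((-3)² - 89) = 1/(9 - 89) = 1/(-80) = -1/80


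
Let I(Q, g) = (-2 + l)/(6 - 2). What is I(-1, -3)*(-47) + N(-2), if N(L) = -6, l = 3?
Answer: -71/4 ≈ -17.750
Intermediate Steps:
I(Q, g) = 1/4 (I(Q, g) = (-2 + 3)/(6 - 2) = 1/4)
I(-1, -3)*(-47) + N(-2) = (1/4)*(-47) - 6 = -47/4 - 6 = -71/4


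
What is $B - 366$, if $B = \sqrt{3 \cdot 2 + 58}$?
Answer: $-358$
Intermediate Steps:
$B = 8$ ($B = \sqrt{6 + 58} = \sqrt{64} = 8$)
$B - 366 = 8 - 366 = -358$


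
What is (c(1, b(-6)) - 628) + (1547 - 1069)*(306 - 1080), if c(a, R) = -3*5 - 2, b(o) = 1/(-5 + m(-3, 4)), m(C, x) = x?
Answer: -370617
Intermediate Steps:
b(o) = -1 (b(o) = 1/(-5 + 4) = 1/(-1) = -1)
c(a, R) = -17 (c(a, R) = -15 - 2 = -17)
(c(1, b(-6)) - 628) + (1547 - 1069)*(306 - 1080) = (-17 - 628) + (1547 - 1069)*(306 - 1080) = -645 + 478*(-774) = -645 - 369972 = -370617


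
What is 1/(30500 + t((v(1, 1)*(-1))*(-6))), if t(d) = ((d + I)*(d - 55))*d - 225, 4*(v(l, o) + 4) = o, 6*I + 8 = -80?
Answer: -8/276275 ≈ -2.8957e-5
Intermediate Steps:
I = -44/3 (I = -4/3 + (⅙)*(-80) = -4/3 - 40/3 = -44/3 ≈ -14.667)
v(l, o) = -4 + o/4
t(d) = -225 + d*(-55 + d)*(-44/3 + d) (t(d) = ((d - 44/3)*(d - 55))*d - 225 = ((-44/3 + d)*(-55 + d))*d - 225 = ((-55 + d)*(-44/3 + d))*d - 225 = d*(-55 + d)*(-44/3 + d) - 225 = -225 + d*(-55 + d)*(-44/3 + d))
1/(30500 + t((v(1, 1)*(-1))*(-6))) = 1/(30500 + (-225 + (((-4 + (¼)*1)*(-1))*(-6))³ - 209*36*(-4 + (¼)*1)²/3 + 2420*(((-4 + (¼)*1)*(-1))*(-6))/3)) = 1/(30500 + (-225 + (((-4 + ¼)*(-1))*(-6))³ - 209*36*(-4 + ¼)²/3 + 2420*(((-4 + ¼)*(-1))*(-6))/3)) = 1/(30500 + (-225 + (-15/4*(-1)*(-6))³ - 209*(-15/4*(-1)*(-6))²/3 + 2420*(-15/4*(-1)*(-6))/3)) = 1/(30500 + (-225 + ((15/4)*(-6))³ - 209*((15/4)*(-6))²/3 + 2420*((15/4)*(-6))/3)) = 1/(30500 + (-225 + (-45/2)³ - 209*(-45/2)²/3 + (2420/3)*(-45/2))) = 1/(30500 + (-225 - 91125/8 - 209/3*2025/4 - 18150)) = 1/(30500 + (-225 - 91125/8 - 141075/4 - 18150)) = 1/(30500 - 520275/8) = 1/(-276275/8) = -8/276275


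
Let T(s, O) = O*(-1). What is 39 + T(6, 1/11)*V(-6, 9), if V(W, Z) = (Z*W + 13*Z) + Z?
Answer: 357/11 ≈ 32.455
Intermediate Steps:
V(W, Z) = 14*Z + W*Z (V(W, Z) = (W*Z + 13*Z) + Z = (13*Z + W*Z) + Z = 14*Z + W*Z)
T(s, O) = -O
39 + T(6, 1/11)*V(-6, 9) = 39 + (-1/11)*(9*(14 - 6)) = 39 + (-1/11)*(9*8) = 39 - 1*1/11*72 = 39 - 1/11*72 = 39 - 72/11 = 357/11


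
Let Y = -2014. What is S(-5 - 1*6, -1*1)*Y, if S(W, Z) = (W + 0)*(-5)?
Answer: -110770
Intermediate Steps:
S(W, Z) = -5*W (S(W, Z) = W*(-5) = -5*W)
S(-5 - 1*6, -1*1)*Y = -5*(-5 - 1*6)*(-2014) = -5*(-5 - 6)*(-2014) = -5*(-11)*(-2014) = 55*(-2014) = -110770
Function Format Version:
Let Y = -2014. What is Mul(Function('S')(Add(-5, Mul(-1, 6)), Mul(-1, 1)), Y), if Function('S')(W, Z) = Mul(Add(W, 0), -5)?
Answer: -110770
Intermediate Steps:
Function('S')(W, Z) = Mul(-5, W) (Function('S')(W, Z) = Mul(W, -5) = Mul(-5, W))
Mul(Function('S')(Add(-5, Mul(-1, 6)), Mul(-1, 1)), Y) = Mul(Mul(-5, Add(-5, Mul(-1, 6))), -2014) = Mul(Mul(-5, Add(-5, -6)), -2014) = Mul(Mul(-5, -11), -2014) = Mul(55, -2014) = -110770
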